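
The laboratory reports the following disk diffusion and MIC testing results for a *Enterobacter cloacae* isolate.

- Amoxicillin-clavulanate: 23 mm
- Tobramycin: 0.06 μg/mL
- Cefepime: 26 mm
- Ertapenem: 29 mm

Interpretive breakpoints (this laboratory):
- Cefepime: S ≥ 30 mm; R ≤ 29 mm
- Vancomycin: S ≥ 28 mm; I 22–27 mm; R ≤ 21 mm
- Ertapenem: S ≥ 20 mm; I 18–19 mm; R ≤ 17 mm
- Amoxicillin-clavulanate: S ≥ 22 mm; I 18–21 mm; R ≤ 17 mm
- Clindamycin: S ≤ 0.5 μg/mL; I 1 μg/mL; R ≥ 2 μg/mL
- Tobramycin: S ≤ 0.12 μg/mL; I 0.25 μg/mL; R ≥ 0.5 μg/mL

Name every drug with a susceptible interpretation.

amoxicillin-clavulanate, tobramycin, ertapenem

Amoxicillin-clavulanate: 23 mm is ≥ 22 mm ⇒ S
Tobramycin 0.06 μg/mL: ≤ 0.12 μg/mL — Susceptible
Cefepime 26 mm: ≤ 29 mm — resistant
Ertapenem (29 mm) ≥ 20 mm → Susceptible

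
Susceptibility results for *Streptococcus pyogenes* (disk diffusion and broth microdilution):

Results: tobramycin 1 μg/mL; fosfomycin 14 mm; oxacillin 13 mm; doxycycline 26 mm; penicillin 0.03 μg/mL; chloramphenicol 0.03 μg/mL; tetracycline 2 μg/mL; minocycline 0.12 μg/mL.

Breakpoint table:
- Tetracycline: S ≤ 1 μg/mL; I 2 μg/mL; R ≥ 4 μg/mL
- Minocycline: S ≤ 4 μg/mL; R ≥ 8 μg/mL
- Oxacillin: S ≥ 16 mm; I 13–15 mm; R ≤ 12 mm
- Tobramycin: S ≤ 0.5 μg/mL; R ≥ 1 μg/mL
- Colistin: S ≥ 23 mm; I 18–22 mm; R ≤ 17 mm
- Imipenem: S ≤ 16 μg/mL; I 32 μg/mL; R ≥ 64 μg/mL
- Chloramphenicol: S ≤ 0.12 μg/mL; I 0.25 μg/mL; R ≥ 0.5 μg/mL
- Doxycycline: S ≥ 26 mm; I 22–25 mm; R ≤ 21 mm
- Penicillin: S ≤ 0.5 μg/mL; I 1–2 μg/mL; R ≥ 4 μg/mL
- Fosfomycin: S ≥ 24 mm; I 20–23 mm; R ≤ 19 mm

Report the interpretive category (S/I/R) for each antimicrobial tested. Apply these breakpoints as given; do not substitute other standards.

R, R, I, S, S, S, I, S

Tobramycin 1 μg/mL: ≥ 1 μg/mL → resistant
Fosfomycin 14 mm: ≤ 19 mm ⇒ resistant
Oxacillin (13 mm) in 13–15 mm → intermediate
Doxycycline: 26 mm is ≥ 26 mm — susceptible
Penicillin (0.03 μg/mL) ≤ 0.5 μg/mL — susceptible
Chloramphenicol: 0.03 μg/mL is ≤ 0.12 μg/mL → Susceptible
Tetracycline: 2 μg/mL is = 2 μg/mL — I
Minocycline: 0.12 μg/mL is ≤ 4 μg/mL ⇒ S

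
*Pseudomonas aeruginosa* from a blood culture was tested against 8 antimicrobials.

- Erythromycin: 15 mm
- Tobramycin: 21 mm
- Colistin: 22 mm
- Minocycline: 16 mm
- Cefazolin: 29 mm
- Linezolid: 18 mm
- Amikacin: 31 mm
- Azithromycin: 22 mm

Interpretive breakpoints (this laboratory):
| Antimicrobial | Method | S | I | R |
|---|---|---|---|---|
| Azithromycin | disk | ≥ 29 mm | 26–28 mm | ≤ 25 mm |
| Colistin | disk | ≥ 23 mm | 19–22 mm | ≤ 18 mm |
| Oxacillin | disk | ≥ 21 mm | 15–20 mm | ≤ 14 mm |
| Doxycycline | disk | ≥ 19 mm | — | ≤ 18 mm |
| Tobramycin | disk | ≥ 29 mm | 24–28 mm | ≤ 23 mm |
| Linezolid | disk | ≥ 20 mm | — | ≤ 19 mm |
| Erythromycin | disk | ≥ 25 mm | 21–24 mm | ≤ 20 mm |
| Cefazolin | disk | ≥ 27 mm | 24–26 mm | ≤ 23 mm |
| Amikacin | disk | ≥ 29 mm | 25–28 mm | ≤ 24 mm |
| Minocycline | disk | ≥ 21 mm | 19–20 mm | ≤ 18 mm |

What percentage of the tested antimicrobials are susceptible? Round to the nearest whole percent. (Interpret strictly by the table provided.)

Erythromycin: 15 mm is ≤ 20 mm ⇒ R
Tobramycin (21 mm) ≤ 23 mm ⇒ resistant
Colistin (22 mm) in 19–22 mm — I
Minocycline: 16 mm is ≤ 18 mm — resistant
Cefazolin (29 mm) ≥ 27 mm → Susceptible
Linezolid (18 mm) ≤ 19 mm ⇒ resistant
Amikacin 31 mm: ≥ 29 mm — Susceptible
Azithromycin 22 mm: ≤ 25 mm ⇒ resistant
Susceptible: 2/8

25%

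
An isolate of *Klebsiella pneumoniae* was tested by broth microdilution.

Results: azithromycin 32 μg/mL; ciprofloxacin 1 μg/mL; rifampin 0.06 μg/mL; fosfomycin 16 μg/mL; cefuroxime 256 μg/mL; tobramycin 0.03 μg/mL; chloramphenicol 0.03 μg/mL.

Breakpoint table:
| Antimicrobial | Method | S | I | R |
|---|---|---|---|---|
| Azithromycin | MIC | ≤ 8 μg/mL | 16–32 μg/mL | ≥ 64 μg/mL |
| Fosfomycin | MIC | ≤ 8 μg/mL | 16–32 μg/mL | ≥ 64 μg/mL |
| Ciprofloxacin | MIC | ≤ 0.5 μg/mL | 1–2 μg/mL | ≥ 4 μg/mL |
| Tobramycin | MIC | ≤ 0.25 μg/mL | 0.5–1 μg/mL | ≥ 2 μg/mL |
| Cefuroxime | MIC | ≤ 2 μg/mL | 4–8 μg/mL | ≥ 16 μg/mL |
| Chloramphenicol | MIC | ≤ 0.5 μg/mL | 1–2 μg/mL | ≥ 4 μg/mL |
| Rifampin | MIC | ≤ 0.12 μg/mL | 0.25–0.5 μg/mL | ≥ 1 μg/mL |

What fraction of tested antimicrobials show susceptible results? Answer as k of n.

3 of 7

Azithromycin 32 μg/mL: in 16–32 μg/mL — I
Ciprofloxacin 1 μg/mL: in 1–2 μg/mL → Intermediate
Rifampin (0.06 μg/mL) ≤ 0.12 μg/mL — S
Fosfomycin 16 μg/mL: in 16–32 μg/mL ⇒ Intermediate
Cefuroxime: 256 μg/mL is ≥ 16 μg/mL → resistant
Tobramycin: 0.03 μg/mL is ≤ 0.25 μg/mL ⇒ S
Chloramphenicol (0.03 μg/mL) ≤ 0.5 μg/mL ⇒ S
Susceptible: 3/7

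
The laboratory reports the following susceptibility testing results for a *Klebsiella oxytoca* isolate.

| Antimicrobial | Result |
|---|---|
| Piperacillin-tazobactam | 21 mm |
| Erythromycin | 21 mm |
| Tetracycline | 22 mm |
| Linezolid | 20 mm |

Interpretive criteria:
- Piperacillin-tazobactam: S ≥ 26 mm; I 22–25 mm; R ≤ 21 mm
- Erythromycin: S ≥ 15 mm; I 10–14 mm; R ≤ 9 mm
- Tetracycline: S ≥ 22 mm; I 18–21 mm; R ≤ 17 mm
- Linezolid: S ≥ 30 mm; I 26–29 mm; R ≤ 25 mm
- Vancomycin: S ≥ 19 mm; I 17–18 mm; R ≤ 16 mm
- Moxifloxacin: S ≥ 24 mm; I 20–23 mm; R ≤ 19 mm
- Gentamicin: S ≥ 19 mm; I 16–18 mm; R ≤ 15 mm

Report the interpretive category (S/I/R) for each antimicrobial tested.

Piperacillin-tazobactam: 21 mm is ≤ 21 mm → R
Erythromycin 21 mm: ≥ 15 mm → Susceptible
Tetracycline (22 mm) ≥ 22 mm — S
Linezolid 20 mm: ≤ 25 mm — R

R, S, S, R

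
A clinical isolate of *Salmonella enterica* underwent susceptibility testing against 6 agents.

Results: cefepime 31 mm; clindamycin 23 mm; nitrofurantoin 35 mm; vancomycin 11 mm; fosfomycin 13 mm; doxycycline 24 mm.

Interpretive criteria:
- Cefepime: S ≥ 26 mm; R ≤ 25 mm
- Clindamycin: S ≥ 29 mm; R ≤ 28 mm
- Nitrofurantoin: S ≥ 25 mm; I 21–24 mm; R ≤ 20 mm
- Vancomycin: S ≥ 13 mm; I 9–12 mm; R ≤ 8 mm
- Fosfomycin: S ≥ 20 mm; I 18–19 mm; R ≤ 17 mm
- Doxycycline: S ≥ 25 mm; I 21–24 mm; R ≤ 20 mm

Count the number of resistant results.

2

Cefepime (31 mm) ≥ 26 mm → Susceptible
Clindamycin: 23 mm is ≤ 28 mm → Resistant
Nitrofurantoin: 35 mm is ≥ 25 mm → susceptible
Vancomycin: 11 mm is in 9–12 mm — intermediate
Fosfomycin 13 mm: ≤ 17 mm → R
Doxycycline 24 mm: in 21–24 mm → I
Resistant: 2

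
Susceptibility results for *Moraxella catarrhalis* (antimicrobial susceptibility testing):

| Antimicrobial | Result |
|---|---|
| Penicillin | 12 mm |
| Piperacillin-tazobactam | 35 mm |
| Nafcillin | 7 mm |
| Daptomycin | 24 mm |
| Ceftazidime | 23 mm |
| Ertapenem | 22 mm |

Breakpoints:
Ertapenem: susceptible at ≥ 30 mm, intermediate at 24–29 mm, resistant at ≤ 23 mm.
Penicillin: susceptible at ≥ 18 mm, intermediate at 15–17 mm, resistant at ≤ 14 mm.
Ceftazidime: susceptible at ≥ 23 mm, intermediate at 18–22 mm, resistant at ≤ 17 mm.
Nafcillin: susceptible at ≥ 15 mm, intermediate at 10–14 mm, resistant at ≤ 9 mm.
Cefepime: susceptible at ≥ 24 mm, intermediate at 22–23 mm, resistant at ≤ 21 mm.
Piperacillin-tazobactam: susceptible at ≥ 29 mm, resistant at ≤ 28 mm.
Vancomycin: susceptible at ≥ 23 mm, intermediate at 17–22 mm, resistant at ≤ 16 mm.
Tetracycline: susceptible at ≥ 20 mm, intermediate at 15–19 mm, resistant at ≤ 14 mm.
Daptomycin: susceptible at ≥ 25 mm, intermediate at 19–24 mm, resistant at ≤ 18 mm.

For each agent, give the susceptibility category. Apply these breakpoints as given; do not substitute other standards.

R, S, R, I, S, R

Penicillin: 12 mm is ≤ 14 mm — Resistant
Piperacillin-tazobactam (35 mm) ≥ 29 mm ⇒ S
Nafcillin (7 mm) ≤ 9 mm → resistant
Daptomycin: 24 mm is in 19–24 mm ⇒ I
Ceftazidime 23 mm: ≥ 23 mm → S
Ertapenem 22 mm: ≤ 23 mm ⇒ Resistant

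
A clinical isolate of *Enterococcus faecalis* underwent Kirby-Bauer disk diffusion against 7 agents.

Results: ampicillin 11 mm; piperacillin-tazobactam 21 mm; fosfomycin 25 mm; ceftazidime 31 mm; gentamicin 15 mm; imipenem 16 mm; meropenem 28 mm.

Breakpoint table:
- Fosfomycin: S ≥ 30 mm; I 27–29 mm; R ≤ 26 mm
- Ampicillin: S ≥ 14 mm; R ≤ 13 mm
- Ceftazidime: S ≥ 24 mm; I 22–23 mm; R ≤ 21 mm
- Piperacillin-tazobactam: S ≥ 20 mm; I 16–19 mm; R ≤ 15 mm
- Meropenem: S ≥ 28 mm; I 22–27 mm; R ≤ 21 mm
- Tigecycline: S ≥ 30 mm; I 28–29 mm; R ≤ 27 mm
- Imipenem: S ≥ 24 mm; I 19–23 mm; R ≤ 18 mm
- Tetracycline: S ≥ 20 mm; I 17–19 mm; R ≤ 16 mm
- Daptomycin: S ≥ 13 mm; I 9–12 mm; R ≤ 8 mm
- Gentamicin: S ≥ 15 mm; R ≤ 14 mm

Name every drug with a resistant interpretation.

ampicillin, fosfomycin, imipenem

Ampicillin: 11 mm is ≤ 13 mm — Resistant
Piperacillin-tazobactam 21 mm: ≥ 20 mm — S
Fosfomycin (25 mm) ≤ 26 mm ⇒ Resistant
Ceftazidime: 31 mm is ≥ 24 mm ⇒ S
Gentamicin: 15 mm is ≥ 15 mm — susceptible
Imipenem 16 mm: ≤ 18 mm ⇒ Resistant
Meropenem (28 mm) ≥ 28 mm — susceptible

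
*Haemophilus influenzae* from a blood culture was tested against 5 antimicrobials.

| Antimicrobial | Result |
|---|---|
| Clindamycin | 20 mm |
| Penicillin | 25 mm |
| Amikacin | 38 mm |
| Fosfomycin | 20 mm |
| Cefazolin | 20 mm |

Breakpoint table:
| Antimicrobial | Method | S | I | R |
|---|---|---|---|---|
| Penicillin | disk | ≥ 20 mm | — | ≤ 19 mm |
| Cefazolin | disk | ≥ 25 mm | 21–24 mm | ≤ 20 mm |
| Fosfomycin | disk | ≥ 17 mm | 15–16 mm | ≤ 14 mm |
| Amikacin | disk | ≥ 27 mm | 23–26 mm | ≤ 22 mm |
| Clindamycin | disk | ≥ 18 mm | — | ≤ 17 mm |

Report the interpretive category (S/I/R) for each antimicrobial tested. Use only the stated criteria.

Clindamycin 20 mm: ≥ 18 mm → susceptible
Penicillin 25 mm: ≥ 20 mm ⇒ Susceptible
Amikacin (38 mm) ≥ 27 mm → S
Fosfomycin (20 mm) ≥ 17 mm → susceptible
Cefazolin 20 mm: ≤ 20 mm → resistant

S, S, S, S, R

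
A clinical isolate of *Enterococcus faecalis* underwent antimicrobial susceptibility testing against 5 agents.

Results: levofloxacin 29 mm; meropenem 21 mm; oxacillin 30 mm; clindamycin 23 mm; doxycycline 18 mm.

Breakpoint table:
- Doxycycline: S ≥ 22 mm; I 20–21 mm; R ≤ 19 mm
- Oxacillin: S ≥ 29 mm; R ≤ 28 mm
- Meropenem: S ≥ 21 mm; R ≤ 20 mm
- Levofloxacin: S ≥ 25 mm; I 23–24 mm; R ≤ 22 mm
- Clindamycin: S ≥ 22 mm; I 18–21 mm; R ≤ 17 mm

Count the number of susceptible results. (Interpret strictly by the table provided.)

4

Levofloxacin: 29 mm is ≥ 25 mm — susceptible
Meropenem (21 mm) ≥ 21 mm ⇒ susceptible
Oxacillin 30 mm: ≥ 29 mm → susceptible
Clindamycin (23 mm) ≥ 22 mm → S
Doxycycline: 18 mm is ≤ 19 mm ⇒ resistant
Susceptible: 4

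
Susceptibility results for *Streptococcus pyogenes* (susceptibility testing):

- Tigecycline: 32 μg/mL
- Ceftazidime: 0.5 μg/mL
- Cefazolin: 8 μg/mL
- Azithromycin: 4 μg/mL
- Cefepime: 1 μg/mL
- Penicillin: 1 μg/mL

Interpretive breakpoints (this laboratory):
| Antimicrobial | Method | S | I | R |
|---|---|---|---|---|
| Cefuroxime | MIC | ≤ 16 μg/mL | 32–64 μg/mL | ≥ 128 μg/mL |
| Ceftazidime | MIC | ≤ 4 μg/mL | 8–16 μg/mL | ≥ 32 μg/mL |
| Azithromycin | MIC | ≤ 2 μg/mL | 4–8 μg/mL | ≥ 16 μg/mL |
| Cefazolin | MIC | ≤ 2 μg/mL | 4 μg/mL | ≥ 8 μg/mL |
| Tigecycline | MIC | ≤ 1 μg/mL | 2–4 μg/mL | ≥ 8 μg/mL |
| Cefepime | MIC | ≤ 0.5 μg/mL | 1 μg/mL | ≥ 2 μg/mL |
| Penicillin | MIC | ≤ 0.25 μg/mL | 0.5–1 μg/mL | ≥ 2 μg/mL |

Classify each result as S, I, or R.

R, S, R, I, I, I

Tigecycline: 32 μg/mL is ≥ 8 μg/mL ⇒ R
Ceftazidime: 0.5 μg/mL is ≤ 4 μg/mL — Susceptible
Cefazolin 8 μg/mL: ≥ 8 μg/mL — R
Azithromycin (4 μg/mL) in 4–8 μg/mL → I
Cefepime (1 μg/mL) = 1 μg/mL — intermediate
Penicillin (1 μg/mL) in 0.5–1 μg/mL — Intermediate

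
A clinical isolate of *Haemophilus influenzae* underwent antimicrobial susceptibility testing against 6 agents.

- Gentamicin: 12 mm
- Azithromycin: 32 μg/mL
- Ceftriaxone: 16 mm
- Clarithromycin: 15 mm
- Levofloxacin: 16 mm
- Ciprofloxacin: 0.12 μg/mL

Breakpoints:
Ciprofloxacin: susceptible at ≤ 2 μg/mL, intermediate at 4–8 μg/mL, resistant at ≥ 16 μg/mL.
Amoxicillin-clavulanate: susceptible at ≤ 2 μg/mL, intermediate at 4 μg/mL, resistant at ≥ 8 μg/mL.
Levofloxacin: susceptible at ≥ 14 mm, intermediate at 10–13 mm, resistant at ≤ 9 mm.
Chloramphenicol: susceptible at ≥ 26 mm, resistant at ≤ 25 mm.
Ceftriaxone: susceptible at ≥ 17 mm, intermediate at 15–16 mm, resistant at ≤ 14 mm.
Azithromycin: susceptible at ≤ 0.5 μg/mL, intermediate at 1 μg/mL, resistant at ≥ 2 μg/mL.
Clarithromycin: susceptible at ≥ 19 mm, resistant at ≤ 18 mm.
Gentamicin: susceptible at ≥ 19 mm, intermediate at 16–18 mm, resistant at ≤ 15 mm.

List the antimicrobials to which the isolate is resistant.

gentamicin, azithromycin, clarithromycin

Gentamicin 12 mm: ≤ 15 mm ⇒ Resistant
Azithromycin 32 μg/mL: ≥ 2 μg/mL ⇒ R
Ceftriaxone (16 mm) in 15–16 mm — I
Clarithromycin: 15 mm is ≤ 18 mm → R
Levofloxacin 16 mm: ≥ 14 mm → Susceptible
Ciprofloxacin (0.12 μg/mL) ≤ 2 μg/mL — S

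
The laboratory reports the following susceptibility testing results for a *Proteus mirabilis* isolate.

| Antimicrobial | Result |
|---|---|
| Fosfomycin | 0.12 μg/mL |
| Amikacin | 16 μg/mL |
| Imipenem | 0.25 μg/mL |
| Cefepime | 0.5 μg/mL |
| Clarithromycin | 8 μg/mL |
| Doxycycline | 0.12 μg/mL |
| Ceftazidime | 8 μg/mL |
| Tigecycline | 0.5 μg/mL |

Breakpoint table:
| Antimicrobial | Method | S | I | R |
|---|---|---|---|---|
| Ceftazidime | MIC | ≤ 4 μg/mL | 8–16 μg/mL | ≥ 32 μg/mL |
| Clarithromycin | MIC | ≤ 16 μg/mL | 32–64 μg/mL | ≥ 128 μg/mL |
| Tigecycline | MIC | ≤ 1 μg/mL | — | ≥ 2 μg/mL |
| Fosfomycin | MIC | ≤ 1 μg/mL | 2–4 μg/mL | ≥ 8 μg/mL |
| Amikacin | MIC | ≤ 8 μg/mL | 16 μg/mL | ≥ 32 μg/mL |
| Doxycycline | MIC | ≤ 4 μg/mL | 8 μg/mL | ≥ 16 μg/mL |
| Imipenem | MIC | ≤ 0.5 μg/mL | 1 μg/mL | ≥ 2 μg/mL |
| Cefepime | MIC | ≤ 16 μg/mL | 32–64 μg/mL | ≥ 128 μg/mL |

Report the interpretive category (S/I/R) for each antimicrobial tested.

S, I, S, S, S, S, I, S

Fosfomycin 0.12 μg/mL: ≤ 1 μg/mL ⇒ Susceptible
Amikacin (16 μg/mL) = 16 μg/mL ⇒ Intermediate
Imipenem (0.25 μg/mL) ≤ 0.5 μg/mL ⇒ susceptible
Cefepime 0.5 μg/mL: ≤ 16 μg/mL → susceptible
Clarithromycin 8 μg/mL: ≤ 16 μg/mL → susceptible
Doxycycline 0.12 μg/mL: ≤ 4 μg/mL — Susceptible
Ceftazidime (8 μg/mL) in 8–16 μg/mL — I
Tigecycline: 0.5 μg/mL is ≤ 1 μg/mL → S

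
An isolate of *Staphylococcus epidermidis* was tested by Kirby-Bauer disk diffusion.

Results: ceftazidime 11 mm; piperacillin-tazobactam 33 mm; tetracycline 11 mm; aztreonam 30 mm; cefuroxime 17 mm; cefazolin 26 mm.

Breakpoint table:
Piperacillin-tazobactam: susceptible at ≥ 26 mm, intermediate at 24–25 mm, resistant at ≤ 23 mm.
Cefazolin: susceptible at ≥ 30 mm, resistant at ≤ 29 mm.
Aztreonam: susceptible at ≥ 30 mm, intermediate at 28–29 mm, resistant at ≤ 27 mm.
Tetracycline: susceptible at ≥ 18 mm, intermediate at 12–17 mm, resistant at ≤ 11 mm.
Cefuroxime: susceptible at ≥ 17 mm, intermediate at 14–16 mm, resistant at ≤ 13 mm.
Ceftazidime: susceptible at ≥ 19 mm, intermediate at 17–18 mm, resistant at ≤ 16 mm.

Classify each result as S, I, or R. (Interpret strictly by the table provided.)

R, S, R, S, S, R

Ceftazidime (11 mm) ≤ 16 mm — resistant
Piperacillin-tazobactam: 33 mm is ≥ 26 mm — susceptible
Tetracycline 11 mm: ≤ 11 mm ⇒ R
Aztreonam 30 mm: ≥ 30 mm — Susceptible
Cefuroxime 17 mm: ≥ 17 mm — Susceptible
Cefazolin (26 mm) ≤ 29 mm ⇒ Resistant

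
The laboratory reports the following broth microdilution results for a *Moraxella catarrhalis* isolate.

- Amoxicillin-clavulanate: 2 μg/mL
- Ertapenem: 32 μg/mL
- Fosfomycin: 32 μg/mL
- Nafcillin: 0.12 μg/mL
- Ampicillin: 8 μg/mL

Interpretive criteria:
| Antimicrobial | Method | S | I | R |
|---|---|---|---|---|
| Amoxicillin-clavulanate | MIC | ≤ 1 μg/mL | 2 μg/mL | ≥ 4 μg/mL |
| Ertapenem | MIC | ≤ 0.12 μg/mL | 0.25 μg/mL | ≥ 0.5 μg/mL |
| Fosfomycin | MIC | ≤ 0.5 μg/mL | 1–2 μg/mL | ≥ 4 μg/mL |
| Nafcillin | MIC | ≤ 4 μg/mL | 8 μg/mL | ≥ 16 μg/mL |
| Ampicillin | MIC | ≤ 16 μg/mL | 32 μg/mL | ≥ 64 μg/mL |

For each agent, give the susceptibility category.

I, R, R, S, S

Amoxicillin-clavulanate 2 μg/mL: = 2 μg/mL — I
Ertapenem: 32 μg/mL is ≥ 0.5 μg/mL — resistant
Fosfomycin 32 μg/mL: ≥ 4 μg/mL → Resistant
Nafcillin (0.12 μg/mL) ≤ 4 μg/mL → susceptible
Ampicillin (8 μg/mL) ≤ 16 μg/mL ⇒ susceptible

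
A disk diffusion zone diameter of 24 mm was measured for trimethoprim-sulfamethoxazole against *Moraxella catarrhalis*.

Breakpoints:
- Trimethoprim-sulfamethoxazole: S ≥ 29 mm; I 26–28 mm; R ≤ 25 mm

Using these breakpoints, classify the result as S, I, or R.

Trimethoprim-sulfamethoxazole 24 mm: ≤ 25 mm — resistant

R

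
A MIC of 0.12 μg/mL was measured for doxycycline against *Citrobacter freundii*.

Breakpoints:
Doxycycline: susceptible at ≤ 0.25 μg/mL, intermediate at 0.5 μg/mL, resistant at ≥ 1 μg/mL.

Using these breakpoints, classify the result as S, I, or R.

Doxycycline: 0.12 μg/mL is ≤ 0.25 μg/mL ⇒ S

S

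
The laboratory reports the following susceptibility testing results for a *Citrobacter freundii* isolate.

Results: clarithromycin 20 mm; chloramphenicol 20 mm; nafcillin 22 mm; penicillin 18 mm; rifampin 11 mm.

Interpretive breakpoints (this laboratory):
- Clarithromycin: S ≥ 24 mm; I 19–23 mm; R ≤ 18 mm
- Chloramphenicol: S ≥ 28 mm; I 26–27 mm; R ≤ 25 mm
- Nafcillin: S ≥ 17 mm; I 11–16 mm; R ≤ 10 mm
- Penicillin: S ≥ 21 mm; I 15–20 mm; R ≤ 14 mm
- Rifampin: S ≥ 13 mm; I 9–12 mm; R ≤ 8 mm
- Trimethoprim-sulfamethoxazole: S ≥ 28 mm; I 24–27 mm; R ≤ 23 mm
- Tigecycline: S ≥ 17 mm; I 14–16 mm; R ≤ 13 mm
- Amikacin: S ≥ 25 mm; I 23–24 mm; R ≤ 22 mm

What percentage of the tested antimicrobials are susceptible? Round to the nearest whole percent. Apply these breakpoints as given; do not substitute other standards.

Clarithromycin: 20 mm is in 19–23 mm → intermediate
Chloramphenicol: 20 mm is ≤ 25 mm ⇒ Resistant
Nafcillin 22 mm: ≥ 17 mm — S
Penicillin: 18 mm is in 15–20 mm — intermediate
Rifampin (11 mm) in 9–12 mm — I
Susceptible: 1/5

20%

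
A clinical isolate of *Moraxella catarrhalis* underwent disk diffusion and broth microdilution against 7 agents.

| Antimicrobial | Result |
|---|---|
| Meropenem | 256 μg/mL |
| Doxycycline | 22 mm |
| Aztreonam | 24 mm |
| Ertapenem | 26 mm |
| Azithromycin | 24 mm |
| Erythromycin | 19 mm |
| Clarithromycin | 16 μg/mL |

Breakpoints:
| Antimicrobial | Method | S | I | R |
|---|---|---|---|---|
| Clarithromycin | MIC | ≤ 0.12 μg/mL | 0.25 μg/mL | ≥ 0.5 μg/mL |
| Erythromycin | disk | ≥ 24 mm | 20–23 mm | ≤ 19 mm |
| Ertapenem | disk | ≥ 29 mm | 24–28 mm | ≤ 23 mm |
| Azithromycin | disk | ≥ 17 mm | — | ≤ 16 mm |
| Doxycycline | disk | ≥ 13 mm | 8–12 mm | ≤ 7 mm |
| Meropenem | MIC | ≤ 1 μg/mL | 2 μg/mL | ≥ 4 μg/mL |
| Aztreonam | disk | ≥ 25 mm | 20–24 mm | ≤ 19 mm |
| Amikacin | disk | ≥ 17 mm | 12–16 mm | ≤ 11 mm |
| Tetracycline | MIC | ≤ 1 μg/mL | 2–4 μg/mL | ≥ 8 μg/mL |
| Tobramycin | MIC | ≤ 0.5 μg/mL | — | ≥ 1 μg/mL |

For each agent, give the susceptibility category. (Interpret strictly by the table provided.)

R, S, I, I, S, R, R

Meropenem: 256 μg/mL is ≥ 4 μg/mL ⇒ R
Doxycycline: 22 mm is ≥ 13 mm — susceptible
Aztreonam: 24 mm is in 20–24 mm ⇒ I
Ertapenem 26 mm: in 24–28 mm → I
Azithromycin: 24 mm is ≥ 17 mm ⇒ Susceptible
Erythromycin (19 mm) ≤ 19 mm — R
Clarithromycin: 16 μg/mL is ≥ 0.5 μg/mL ⇒ Resistant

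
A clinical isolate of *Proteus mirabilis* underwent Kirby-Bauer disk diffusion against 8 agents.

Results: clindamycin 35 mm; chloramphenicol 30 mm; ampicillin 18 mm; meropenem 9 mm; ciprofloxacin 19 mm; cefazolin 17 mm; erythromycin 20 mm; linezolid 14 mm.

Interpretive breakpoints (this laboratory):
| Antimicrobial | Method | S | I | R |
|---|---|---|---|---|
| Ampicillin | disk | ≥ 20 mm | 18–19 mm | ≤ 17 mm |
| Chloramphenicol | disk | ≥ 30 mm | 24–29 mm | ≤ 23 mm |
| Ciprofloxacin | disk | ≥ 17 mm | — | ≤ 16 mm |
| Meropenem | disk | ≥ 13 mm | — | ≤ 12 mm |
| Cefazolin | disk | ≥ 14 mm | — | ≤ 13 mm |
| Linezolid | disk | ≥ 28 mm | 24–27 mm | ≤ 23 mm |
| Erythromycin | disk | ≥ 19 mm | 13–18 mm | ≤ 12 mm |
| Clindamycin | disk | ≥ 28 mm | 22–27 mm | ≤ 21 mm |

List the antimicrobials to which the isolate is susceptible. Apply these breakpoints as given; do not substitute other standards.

clindamycin, chloramphenicol, ciprofloxacin, cefazolin, erythromycin

Clindamycin: 35 mm is ≥ 28 mm — susceptible
Chloramphenicol 30 mm: ≥ 30 mm ⇒ susceptible
Ampicillin: 18 mm is in 18–19 mm — Intermediate
Meropenem (9 mm) ≤ 12 mm ⇒ Resistant
Ciprofloxacin 19 mm: ≥ 17 mm → Susceptible
Cefazolin 17 mm: ≥ 14 mm — susceptible
Erythromycin (20 mm) ≥ 19 mm → S
Linezolid: 14 mm is ≤ 23 mm → Resistant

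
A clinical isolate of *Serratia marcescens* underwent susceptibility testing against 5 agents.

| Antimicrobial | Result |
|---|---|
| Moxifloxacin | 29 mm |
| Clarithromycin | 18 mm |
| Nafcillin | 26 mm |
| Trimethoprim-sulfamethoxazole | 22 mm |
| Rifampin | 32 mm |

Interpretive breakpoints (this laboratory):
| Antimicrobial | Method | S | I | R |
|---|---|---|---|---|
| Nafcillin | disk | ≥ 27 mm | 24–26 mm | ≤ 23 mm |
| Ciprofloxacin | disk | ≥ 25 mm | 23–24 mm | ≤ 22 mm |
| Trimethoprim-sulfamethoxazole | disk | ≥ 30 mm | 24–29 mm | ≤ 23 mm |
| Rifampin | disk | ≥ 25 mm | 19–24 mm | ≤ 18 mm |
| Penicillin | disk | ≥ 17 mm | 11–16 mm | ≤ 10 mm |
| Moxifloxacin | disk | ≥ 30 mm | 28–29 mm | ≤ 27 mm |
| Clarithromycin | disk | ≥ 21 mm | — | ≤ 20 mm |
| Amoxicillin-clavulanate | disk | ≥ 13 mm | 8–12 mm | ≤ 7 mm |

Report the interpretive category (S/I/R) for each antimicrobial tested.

Moxifloxacin 29 mm: in 28–29 mm → intermediate
Clarithromycin (18 mm) ≤ 20 mm → Resistant
Nafcillin (26 mm) in 24–26 mm — Intermediate
Trimethoprim-sulfamethoxazole (22 mm) ≤ 23 mm — Resistant
Rifampin: 32 mm is ≥ 25 mm ⇒ S

I, R, I, R, S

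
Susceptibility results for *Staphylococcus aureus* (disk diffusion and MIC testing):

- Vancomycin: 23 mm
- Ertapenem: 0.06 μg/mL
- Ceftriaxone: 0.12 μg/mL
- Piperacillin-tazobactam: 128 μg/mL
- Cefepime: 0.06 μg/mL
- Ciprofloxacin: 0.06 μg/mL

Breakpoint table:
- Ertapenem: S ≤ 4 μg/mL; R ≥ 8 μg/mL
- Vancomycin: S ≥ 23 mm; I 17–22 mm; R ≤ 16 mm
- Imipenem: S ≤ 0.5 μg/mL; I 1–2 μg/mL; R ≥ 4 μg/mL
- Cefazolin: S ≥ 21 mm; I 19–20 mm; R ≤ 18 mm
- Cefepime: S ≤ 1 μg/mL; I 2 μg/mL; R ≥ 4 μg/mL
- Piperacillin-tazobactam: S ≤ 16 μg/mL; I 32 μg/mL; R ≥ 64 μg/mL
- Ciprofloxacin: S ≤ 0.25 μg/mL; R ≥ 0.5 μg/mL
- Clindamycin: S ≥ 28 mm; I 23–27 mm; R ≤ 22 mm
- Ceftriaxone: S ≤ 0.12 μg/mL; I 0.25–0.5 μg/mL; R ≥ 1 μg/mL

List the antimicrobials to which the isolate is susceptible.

vancomycin, ertapenem, ceftriaxone, cefepime, ciprofloxacin

Vancomycin (23 mm) ≥ 23 mm — susceptible
Ertapenem 0.06 μg/mL: ≤ 4 μg/mL → S
Ceftriaxone: 0.12 μg/mL is ≤ 0.12 μg/mL — susceptible
Piperacillin-tazobactam 128 μg/mL: ≥ 64 μg/mL → R
Cefepime (0.06 μg/mL) ≤ 1 μg/mL ⇒ Susceptible
Ciprofloxacin: 0.06 μg/mL is ≤ 0.25 μg/mL ⇒ Susceptible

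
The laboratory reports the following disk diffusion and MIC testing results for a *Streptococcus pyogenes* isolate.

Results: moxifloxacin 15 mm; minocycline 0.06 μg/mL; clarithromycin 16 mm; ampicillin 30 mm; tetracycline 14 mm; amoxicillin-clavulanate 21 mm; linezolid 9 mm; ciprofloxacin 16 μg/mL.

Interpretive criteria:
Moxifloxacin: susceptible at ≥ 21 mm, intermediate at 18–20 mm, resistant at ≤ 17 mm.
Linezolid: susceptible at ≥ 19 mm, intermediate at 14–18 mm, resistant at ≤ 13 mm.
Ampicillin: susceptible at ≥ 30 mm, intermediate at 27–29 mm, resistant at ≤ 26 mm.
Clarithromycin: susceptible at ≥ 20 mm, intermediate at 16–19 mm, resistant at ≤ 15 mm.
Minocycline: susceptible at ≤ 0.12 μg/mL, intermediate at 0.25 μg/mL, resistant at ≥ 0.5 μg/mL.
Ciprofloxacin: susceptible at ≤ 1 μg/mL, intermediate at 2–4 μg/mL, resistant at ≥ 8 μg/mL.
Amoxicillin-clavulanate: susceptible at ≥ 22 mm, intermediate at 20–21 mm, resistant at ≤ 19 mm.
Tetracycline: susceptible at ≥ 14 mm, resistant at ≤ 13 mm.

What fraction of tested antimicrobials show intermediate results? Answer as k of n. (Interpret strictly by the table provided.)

2 of 8

Moxifloxacin 15 mm: ≤ 17 mm ⇒ resistant
Minocycline (0.06 μg/mL) ≤ 0.12 μg/mL ⇒ susceptible
Clarithromycin 16 mm: in 16–19 mm ⇒ intermediate
Ampicillin (30 mm) ≥ 30 mm — Susceptible
Tetracycline (14 mm) ≥ 14 mm — susceptible
Amoxicillin-clavulanate: 21 mm is in 20–21 mm — I
Linezolid: 9 mm is ≤ 13 mm — Resistant
Ciprofloxacin (16 μg/mL) ≥ 8 μg/mL → Resistant
Intermediate: 2/8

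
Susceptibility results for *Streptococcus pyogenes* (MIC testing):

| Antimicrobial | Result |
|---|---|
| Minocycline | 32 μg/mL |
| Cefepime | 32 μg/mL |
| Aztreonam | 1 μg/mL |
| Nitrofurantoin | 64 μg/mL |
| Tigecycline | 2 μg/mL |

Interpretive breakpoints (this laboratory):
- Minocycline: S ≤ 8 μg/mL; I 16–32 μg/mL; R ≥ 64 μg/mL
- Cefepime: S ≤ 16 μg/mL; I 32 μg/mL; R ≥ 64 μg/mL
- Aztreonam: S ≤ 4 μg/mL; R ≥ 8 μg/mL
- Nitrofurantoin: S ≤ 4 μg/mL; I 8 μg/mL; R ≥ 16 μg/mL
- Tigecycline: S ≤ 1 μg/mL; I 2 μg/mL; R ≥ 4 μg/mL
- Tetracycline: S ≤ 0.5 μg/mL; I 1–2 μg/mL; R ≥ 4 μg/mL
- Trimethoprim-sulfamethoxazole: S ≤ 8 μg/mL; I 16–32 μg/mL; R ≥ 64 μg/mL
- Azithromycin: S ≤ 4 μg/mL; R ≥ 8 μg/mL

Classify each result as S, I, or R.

Minocycline (32 μg/mL) in 16–32 μg/mL — Intermediate
Cefepime 32 μg/mL: = 32 μg/mL → I
Aztreonam: 1 μg/mL is ≤ 4 μg/mL ⇒ susceptible
Nitrofurantoin (64 μg/mL) ≥ 16 μg/mL — Resistant
Tigecycline (2 μg/mL) = 2 μg/mL — I

I, I, S, R, I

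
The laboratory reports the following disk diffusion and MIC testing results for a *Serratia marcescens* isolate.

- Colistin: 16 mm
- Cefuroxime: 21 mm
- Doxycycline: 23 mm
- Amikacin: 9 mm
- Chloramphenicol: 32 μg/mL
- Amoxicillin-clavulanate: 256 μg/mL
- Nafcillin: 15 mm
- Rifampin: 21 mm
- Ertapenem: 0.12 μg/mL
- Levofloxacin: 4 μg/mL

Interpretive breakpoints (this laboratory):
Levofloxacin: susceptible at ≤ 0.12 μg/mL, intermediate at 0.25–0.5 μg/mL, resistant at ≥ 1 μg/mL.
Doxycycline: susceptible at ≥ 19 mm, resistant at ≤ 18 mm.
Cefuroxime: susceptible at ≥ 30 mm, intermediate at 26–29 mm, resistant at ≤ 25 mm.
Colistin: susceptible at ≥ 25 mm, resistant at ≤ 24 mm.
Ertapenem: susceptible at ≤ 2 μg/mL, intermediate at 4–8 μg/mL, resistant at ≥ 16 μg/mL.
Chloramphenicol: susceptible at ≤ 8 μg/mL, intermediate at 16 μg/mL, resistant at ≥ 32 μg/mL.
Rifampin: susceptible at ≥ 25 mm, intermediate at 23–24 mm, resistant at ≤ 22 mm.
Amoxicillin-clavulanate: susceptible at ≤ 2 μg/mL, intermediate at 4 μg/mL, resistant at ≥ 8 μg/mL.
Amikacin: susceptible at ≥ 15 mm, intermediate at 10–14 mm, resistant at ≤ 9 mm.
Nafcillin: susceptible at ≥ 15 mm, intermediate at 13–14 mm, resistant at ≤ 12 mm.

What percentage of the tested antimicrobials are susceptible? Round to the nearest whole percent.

30%

Colistin (16 mm) ≤ 24 mm — R
Cefuroxime 21 mm: ≤ 25 mm — Resistant
Doxycycline 23 mm: ≥ 19 mm — susceptible
Amikacin: 9 mm is ≤ 9 mm ⇒ Resistant
Chloramphenicol (32 μg/mL) ≥ 32 μg/mL ⇒ R
Amoxicillin-clavulanate 256 μg/mL: ≥ 8 μg/mL → Resistant
Nafcillin (15 mm) ≥ 15 mm — Susceptible
Rifampin 21 mm: ≤ 22 mm — Resistant
Ertapenem (0.12 μg/mL) ≤ 2 μg/mL — S
Levofloxacin: 4 μg/mL is ≥ 1 μg/mL — resistant
Susceptible: 3/10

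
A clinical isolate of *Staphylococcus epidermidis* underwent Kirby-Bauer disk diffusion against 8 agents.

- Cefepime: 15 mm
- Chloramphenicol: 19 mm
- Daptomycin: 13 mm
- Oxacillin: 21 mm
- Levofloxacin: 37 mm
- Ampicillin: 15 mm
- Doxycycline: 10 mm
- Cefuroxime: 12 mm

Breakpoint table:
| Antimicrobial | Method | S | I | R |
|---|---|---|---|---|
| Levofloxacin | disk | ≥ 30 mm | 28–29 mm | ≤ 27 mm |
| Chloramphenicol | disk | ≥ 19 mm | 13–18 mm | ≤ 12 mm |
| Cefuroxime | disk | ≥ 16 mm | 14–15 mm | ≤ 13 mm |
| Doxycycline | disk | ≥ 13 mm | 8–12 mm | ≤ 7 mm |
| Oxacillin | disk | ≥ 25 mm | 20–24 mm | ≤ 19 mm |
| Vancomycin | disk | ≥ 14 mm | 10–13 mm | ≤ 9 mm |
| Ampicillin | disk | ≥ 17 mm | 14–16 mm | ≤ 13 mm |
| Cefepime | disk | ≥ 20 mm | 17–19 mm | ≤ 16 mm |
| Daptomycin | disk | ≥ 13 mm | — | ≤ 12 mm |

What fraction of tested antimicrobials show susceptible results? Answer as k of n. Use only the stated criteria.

3 of 8

Cefepime (15 mm) ≤ 16 mm — R
Chloramphenicol: 19 mm is ≥ 19 mm → S
Daptomycin (13 mm) ≥ 13 mm → Susceptible
Oxacillin 21 mm: in 20–24 mm ⇒ I
Levofloxacin 37 mm: ≥ 30 mm → S
Ampicillin: 15 mm is in 14–16 mm — I
Doxycycline (10 mm) in 8–12 mm — Intermediate
Cefuroxime 12 mm: ≤ 13 mm → Resistant
Susceptible: 3/8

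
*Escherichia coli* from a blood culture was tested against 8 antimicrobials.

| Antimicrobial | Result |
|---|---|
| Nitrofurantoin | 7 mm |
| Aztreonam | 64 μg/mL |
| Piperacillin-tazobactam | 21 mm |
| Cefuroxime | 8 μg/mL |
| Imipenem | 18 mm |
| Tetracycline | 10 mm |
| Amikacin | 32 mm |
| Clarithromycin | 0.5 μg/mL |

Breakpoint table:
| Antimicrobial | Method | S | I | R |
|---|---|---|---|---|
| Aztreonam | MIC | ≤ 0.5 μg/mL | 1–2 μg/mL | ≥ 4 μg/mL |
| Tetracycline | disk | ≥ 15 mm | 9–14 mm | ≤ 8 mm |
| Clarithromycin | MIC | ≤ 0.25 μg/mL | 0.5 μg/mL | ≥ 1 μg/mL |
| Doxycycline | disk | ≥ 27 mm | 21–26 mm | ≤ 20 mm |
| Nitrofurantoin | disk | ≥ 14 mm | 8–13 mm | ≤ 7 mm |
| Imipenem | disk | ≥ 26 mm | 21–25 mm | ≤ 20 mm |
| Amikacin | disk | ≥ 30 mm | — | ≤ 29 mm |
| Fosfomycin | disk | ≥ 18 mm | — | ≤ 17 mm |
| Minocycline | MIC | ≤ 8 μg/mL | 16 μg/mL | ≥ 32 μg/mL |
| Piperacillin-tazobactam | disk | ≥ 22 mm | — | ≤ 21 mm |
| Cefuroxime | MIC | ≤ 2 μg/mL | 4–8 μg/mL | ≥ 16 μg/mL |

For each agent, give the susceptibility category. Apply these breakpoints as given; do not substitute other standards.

R, R, R, I, R, I, S, I

Nitrofurantoin 7 mm: ≤ 7 mm → resistant
Aztreonam: 64 μg/mL is ≥ 4 μg/mL → resistant
Piperacillin-tazobactam: 21 mm is ≤ 21 mm → Resistant
Cefuroxime (8 μg/mL) in 4–8 μg/mL → Intermediate
Imipenem: 18 mm is ≤ 20 mm → Resistant
Tetracycline: 10 mm is in 9–14 mm → Intermediate
Amikacin: 32 mm is ≥ 30 mm — S
Clarithromycin: 0.5 μg/mL is = 0.5 μg/mL → Intermediate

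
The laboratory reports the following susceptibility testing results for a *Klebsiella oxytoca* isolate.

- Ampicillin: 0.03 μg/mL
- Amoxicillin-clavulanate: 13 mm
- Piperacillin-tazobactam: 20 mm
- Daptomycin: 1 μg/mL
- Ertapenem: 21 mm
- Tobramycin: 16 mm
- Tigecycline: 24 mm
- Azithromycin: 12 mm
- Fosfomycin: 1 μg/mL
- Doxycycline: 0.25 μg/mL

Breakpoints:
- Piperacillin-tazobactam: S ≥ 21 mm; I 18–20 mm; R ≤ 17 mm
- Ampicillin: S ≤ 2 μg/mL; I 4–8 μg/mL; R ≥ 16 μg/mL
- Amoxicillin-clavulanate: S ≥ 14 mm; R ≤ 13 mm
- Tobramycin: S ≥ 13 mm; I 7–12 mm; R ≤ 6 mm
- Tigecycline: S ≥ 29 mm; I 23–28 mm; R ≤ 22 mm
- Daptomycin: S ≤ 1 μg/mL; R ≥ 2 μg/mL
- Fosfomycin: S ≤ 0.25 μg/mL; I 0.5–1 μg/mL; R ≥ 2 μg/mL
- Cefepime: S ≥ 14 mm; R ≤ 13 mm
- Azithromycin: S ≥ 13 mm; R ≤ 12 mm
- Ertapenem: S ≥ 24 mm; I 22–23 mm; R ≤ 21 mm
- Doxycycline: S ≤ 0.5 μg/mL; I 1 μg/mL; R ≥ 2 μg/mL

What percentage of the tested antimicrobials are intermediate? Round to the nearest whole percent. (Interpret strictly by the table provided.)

30%

Ampicillin: 0.03 μg/mL is ≤ 2 μg/mL — S
Amoxicillin-clavulanate: 13 mm is ≤ 13 mm — resistant
Piperacillin-tazobactam (20 mm) in 18–20 mm → I
Daptomycin (1 μg/mL) ≤ 1 μg/mL → susceptible
Ertapenem: 21 mm is ≤ 21 mm ⇒ R
Tobramycin: 16 mm is ≥ 13 mm — Susceptible
Tigecycline (24 mm) in 23–28 mm — I
Azithromycin: 12 mm is ≤ 12 mm — resistant
Fosfomycin: 1 μg/mL is in 0.5–1 μg/mL — intermediate
Doxycycline 0.25 μg/mL: ≤ 0.5 μg/mL — Susceptible
Intermediate: 3/10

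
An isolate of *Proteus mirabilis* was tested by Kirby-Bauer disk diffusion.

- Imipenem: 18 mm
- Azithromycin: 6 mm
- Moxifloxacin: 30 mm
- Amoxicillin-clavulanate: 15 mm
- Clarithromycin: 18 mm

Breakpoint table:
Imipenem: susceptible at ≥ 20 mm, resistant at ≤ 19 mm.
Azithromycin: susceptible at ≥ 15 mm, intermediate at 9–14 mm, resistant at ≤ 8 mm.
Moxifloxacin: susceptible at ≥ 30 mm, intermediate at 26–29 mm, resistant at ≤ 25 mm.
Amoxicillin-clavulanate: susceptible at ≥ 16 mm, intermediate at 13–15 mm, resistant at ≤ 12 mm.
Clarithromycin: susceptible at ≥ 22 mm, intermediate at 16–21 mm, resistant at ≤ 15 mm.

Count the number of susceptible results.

1

Imipenem 18 mm: ≤ 19 mm — R
Azithromycin (6 mm) ≤ 8 mm → resistant
Moxifloxacin 30 mm: ≥ 30 mm → susceptible
Amoxicillin-clavulanate (15 mm) in 13–15 mm → Intermediate
Clarithromycin (18 mm) in 16–21 mm ⇒ Intermediate
Susceptible: 1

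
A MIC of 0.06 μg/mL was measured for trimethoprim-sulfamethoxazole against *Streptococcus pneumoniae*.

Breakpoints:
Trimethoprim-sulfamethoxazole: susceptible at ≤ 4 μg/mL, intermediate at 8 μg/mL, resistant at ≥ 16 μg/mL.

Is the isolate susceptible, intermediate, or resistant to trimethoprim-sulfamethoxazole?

Trimethoprim-sulfamethoxazole: 0.06 μg/mL is ≤ 4 μg/mL ⇒ S

Susceptible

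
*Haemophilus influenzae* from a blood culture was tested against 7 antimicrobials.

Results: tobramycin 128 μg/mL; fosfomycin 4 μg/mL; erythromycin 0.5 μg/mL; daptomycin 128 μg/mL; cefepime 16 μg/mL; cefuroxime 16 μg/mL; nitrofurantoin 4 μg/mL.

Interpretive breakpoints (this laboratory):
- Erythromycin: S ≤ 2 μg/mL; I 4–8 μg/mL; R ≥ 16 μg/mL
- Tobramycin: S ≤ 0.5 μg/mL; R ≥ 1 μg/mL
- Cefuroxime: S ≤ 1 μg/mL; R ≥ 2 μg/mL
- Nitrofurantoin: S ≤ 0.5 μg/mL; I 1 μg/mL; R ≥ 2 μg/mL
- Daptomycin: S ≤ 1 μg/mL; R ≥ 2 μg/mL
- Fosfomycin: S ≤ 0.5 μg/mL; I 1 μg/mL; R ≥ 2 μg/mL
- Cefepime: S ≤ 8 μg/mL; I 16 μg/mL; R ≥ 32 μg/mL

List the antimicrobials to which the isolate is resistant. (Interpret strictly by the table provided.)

tobramycin, fosfomycin, daptomycin, cefuroxime, nitrofurantoin

Tobramycin (128 μg/mL) ≥ 1 μg/mL ⇒ Resistant
Fosfomycin: 4 μg/mL is ≥ 2 μg/mL → R
Erythromycin 0.5 μg/mL: ≤ 2 μg/mL → Susceptible
Daptomycin 128 μg/mL: ≥ 2 μg/mL — Resistant
Cefepime: 16 μg/mL is = 16 μg/mL → intermediate
Cefuroxime (16 μg/mL) ≥ 2 μg/mL ⇒ R
Nitrofurantoin (4 μg/mL) ≥ 2 μg/mL → Resistant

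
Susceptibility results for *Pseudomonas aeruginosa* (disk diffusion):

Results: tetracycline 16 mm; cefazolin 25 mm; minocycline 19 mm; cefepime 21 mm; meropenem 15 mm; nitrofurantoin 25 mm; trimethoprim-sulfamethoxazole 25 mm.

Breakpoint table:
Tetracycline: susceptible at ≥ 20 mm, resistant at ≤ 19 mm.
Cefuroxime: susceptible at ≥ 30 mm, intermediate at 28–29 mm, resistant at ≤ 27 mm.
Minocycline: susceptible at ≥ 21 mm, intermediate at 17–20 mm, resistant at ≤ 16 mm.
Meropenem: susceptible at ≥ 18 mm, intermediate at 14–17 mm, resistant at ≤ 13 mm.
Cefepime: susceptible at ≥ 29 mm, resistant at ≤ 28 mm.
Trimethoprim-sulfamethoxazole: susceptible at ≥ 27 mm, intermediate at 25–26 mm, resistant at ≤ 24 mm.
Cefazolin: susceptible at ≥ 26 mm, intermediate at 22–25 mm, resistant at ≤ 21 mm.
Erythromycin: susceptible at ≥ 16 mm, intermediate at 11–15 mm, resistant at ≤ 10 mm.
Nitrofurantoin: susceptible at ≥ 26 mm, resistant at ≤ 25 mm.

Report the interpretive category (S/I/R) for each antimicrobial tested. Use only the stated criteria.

R, I, I, R, I, R, I

Tetracycline (16 mm) ≤ 19 mm — Resistant
Cefazolin (25 mm) in 22–25 mm ⇒ Intermediate
Minocycline: 19 mm is in 17–20 mm — intermediate
Cefepime (21 mm) ≤ 28 mm ⇒ R
Meropenem: 15 mm is in 14–17 mm ⇒ intermediate
Nitrofurantoin: 25 mm is ≤ 25 mm — resistant
Trimethoprim-sulfamethoxazole (25 mm) in 25–26 mm — I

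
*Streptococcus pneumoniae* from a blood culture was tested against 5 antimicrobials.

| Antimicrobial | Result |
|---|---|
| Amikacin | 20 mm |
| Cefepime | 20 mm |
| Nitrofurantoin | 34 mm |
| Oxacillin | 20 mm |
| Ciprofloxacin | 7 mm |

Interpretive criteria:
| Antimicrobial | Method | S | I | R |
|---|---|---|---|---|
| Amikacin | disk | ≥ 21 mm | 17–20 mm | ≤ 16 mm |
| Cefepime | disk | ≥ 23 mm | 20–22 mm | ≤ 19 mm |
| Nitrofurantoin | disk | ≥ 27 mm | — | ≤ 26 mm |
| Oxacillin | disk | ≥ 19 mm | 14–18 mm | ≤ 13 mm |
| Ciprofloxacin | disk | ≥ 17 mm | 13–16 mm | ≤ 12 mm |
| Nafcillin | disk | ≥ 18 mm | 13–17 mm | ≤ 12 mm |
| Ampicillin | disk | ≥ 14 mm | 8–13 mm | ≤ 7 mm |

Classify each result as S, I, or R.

Amikacin: 20 mm is in 17–20 mm — I
Cefepime (20 mm) in 20–22 mm → Intermediate
Nitrofurantoin (34 mm) ≥ 27 mm → susceptible
Oxacillin 20 mm: ≥ 19 mm ⇒ Susceptible
Ciprofloxacin: 7 mm is ≤ 12 mm — Resistant

I, I, S, S, R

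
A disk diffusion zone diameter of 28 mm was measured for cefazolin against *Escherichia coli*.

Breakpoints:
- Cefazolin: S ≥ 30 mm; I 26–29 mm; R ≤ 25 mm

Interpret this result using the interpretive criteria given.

Cefazolin: 28 mm is in 26–29 mm → intermediate

Intermediate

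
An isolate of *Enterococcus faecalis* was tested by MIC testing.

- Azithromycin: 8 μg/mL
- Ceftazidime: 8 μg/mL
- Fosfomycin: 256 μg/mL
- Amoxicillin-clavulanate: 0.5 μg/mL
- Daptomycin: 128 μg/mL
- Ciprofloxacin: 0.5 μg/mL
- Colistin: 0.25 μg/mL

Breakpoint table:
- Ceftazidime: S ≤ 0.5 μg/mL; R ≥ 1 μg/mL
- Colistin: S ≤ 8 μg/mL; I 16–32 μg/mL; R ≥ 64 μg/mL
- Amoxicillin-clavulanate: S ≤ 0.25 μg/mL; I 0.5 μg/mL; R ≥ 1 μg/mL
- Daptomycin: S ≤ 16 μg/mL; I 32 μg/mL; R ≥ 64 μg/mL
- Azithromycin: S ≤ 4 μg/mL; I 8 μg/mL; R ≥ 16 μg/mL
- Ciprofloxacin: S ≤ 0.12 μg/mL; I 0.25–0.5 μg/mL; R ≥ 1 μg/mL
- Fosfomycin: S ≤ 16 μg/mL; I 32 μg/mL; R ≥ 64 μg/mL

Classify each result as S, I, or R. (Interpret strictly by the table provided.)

Azithromycin 8 μg/mL: = 8 μg/mL — I
Ceftazidime (8 μg/mL) ≥ 1 μg/mL → R
Fosfomycin 256 μg/mL: ≥ 64 μg/mL → resistant
Amoxicillin-clavulanate 0.5 μg/mL: = 0.5 μg/mL — intermediate
Daptomycin 128 μg/mL: ≥ 64 μg/mL → resistant
Ciprofloxacin (0.5 μg/mL) in 0.25–0.5 μg/mL — Intermediate
Colistin (0.25 μg/mL) ≤ 8 μg/mL — S

I, R, R, I, R, I, S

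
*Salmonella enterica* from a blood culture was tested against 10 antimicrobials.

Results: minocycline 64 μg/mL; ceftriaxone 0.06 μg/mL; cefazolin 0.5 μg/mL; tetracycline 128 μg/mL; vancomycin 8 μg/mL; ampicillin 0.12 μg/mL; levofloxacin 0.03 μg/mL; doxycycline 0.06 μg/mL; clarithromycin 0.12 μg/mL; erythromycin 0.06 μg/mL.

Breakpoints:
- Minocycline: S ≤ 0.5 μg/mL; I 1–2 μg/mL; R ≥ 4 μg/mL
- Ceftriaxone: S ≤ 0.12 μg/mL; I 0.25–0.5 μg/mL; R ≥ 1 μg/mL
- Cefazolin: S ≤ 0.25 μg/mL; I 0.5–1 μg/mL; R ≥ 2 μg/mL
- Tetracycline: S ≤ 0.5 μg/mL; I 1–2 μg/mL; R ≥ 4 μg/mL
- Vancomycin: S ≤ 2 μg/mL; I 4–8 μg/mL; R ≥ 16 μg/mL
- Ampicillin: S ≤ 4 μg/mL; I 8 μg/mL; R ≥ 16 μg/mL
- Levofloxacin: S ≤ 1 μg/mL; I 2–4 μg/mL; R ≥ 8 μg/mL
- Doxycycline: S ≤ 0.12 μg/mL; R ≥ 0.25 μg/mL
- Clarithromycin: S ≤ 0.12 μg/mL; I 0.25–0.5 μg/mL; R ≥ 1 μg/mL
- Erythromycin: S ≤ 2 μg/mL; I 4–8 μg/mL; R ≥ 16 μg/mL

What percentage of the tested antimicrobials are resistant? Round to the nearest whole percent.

20%

Minocycline: 64 μg/mL is ≥ 4 μg/mL ⇒ resistant
Ceftriaxone 0.06 μg/mL: ≤ 0.12 μg/mL ⇒ Susceptible
Cefazolin 0.5 μg/mL: in 0.5–1 μg/mL → Intermediate
Tetracycline 128 μg/mL: ≥ 4 μg/mL → Resistant
Vancomycin (8 μg/mL) in 4–8 μg/mL ⇒ Intermediate
Ampicillin (0.12 μg/mL) ≤ 4 μg/mL ⇒ S
Levofloxacin (0.03 μg/mL) ≤ 1 μg/mL → S
Doxycycline 0.06 μg/mL: ≤ 0.12 μg/mL ⇒ S
Clarithromycin: 0.12 μg/mL is ≤ 0.12 μg/mL ⇒ Susceptible
Erythromycin 0.06 μg/mL: ≤ 2 μg/mL ⇒ Susceptible
Resistant: 2/10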